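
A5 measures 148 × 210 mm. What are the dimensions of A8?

52 × 74 mm

A6: ⌊210/2⌋ × 148 = 105 × 148 mm
A7: ⌊148/2⌋ × 105 = 74 × 105 mm
A8: ⌊105/2⌋ × 74 = 52 × 74 mm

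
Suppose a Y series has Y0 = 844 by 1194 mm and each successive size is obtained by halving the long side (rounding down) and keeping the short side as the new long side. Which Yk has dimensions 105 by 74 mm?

Y0: 844 × 1194 mm
Y1: 597 × 844 mm
Y2: 422 × 597 mm
Y3: 298 × 422 mm
Y4: 211 × 298 mm
Y5: 149 × 211 mm
Y6: 105 × 149 mm
Y7: 74 × 105 mm
Y8: 52 × 74 mm
→ matches Y7.

Y7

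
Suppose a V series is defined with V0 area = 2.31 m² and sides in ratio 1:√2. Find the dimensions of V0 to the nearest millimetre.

1278 × 1807 mm

Let the short side be w mm. Then w · w√2 = 2.31 m² = 2,310,000 mm².
w² = 2,310,000/√2, so w ≈ 1278.1 mm; long side = w√2 ≈ 1807.4 mm.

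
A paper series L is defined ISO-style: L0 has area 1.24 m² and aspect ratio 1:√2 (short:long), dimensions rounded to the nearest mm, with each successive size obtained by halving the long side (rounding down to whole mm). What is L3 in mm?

Let L0's short side be w mm. w · w√2 = 1.24 m² = 1,240,000 mm², so w ≈ 936.4 mm and w√2 ≈ 1324.2 mm → L0 = 936 × 1324 mm.
L1: ⌊1324/2⌋ × 936 = 662 × 936 mm
L2: ⌊936/2⌋ × 662 = 468 × 662 mm
L3: ⌊662/2⌋ × 468 = 331 × 468 mm

331 × 468 mm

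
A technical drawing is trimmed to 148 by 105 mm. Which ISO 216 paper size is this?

A6 (105 × 148 mm)

Aspect ratio 148/105 ≈ 1.410 — close to the ISO √2 ≈ 1.414.
In the A-series (A0 area = 1 m²): A6 = 105 × 148 mm.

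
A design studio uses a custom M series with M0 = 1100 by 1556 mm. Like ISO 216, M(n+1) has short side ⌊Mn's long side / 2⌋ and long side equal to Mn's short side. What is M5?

194 × 275 mm

M1: ⌊1556/2⌋ × 1100 = 778 × 1100 mm
M2: ⌊1100/2⌋ × 778 = 550 × 778 mm
M3: ⌊778/2⌋ × 550 = 389 × 550 mm
M4: ⌊550/2⌋ × 389 = 275 × 389 mm
M5: ⌊389/2⌋ × 275 = 194 × 275 mm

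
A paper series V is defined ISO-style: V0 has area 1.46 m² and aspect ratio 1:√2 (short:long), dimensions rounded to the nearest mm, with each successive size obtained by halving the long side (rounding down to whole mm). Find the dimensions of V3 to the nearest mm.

Let V0's short side be w mm. w · w√2 = 1.46 m² = 1,460,000 mm², so w ≈ 1016.1 mm and w√2 ≈ 1436.9 mm → V0 = 1016 × 1437 mm.
V1: ⌊1437/2⌋ × 1016 = 718 × 1016 mm
V2: ⌊1016/2⌋ × 718 = 508 × 718 mm
V3: ⌊718/2⌋ × 508 = 359 × 508 mm

359 × 508 mm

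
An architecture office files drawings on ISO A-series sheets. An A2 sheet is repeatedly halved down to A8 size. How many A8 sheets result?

Each ISO step halves the sheet: 1 × A2 → 2 × A3 → 4 × A4 → 8 × A5 → …
From A2 to A8 is 6 halving steps: 2^6 = 64.

64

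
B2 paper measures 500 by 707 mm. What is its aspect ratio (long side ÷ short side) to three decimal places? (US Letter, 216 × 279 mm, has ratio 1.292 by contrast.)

707 / 500 = 1.414
Matches √2 ≈ 1.414 — the ISO 216 defining ratio.

1.414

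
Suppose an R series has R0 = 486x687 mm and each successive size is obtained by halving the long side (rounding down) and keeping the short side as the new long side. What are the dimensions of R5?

R1: ⌊687/2⌋ × 486 = 343 × 486 mm
R2: ⌊486/2⌋ × 343 = 243 × 343 mm
R3: ⌊343/2⌋ × 243 = 171 × 243 mm
R4: ⌊243/2⌋ × 171 = 121 × 171 mm
R5: ⌊171/2⌋ × 121 = 85 × 121 mm

85 × 121 mm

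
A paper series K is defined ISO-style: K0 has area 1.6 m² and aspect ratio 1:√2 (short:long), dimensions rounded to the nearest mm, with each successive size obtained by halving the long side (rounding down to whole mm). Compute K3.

Let K0's short side be w mm. w · w√2 = 1.6 m² = 1,600,000 mm², so w ≈ 1063.7 mm and w√2 ≈ 1504.2 mm → K0 = 1064 × 1504 mm.
K1: ⌊1504/2⌋ × 1064 = 752 × 1064 mm
K2: ⌊1064/2⌋ × 752 = 532 × 752 mm
K3: ⌊752/2⌋ × 532 = 376 × 532 mm

376 × 532 mm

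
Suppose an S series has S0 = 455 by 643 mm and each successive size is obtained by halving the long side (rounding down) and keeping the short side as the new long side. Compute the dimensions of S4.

113 × 160 mm

S1: ⌊643/2⌋ × 455 = 321 × 455 mm
S2: ⌊455/2⌋ × 321 = 227 × 321 mm
S3: ⌊321/2⌋ × 227 = 160 × 227 mm
S4: ⌊227/2⌋ × 160 = 113 × 160 mm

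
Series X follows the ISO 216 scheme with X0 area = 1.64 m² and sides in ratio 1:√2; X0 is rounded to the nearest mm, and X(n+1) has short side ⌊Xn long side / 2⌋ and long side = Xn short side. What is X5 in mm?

Let X0's short side be w mm. w · w√2 = 1.64 m² = 1,640,000 mm², so w ≈ 1076.9 mm and w√2 ≈ 1522.9 mm → X0 = 1077 × 1523 mm.
X1: ⌊1523/2⌋ × 1077 = 761 × 1077 mm
X2: ⌊1077/2⌋ × 761 = 538 × 761 mm
X3: ⌊761/2⌋ × 538 = 380 × 538 mm
X4: ⌊538/2⌋ × 380 = 269 × 380 mm
X5: ⌊380/2⌋ × 269 = 190 × 269 mm

190 × 269 mm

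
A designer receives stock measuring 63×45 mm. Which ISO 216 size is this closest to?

Aspect ratio 63/45 ≈ 1.400 — close to the ISO √2 ≈ 1.414.
In the B-series (B0 = 1000 × 1414 mm): B9 = 44 × 62 mm.
Off by 2 mm total — nearest standard size.

B9 (44 × 62 mm)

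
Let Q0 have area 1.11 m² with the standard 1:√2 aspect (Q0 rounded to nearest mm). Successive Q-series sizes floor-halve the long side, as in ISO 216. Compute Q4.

Let Q0's short side be w mm. w · w√2 = 1.11 m² = 1,110,000 mm², so w ≈ 885.9 mm and w√2 ≈ 1252.9 mm → Q0 = 886 × 1253 mm.
Q1: ⌊1253/2⌋ × 886 = 626 × 886 mm
Q2: ⌊886/2⌋ × 626 = 443 × 626 mm
Q3: ⌊626/2⌋ × 443 = 313 × 443 mm
Q4: ⌊443/2⌋ × 313 = 221 × 313 mm

221 × 313 mm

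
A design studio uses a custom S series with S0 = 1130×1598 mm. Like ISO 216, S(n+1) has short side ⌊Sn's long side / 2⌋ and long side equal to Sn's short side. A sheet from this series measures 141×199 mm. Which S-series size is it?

S6

S0: 1130 × 1598 mm
S1: 799 × 1130 mm
S2: 565 × 799 mm
S3: 399 × 565 mm
S4: 282 × 399 mm
S5: 199 × 282 mm
S6: 141 × 199 mm
S7: 99 × 141 mm
→ matches S6.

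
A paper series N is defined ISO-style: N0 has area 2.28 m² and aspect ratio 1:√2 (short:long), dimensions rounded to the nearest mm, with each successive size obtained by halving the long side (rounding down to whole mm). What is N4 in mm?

Let N0's short side be w mm. w · w√2 = 2.28 m² = 2,280,000 mm², so w ≈ 1269.7 mm and w√2 ≈ 1795.7 mm → N0 = 1270 × 1796 mm.
N1: ⌊1796/2⌋ × 1270 = 898 × 1270 mm
N2: ⌊1270/2⌋ × 898 = 635 × 898 mm
N3: ⌊898/2⌋ × 635 = 449 × 635 mm
N4: ⌊635/2⌋ × 449 = 317 × 449 mm

317 × 449 mm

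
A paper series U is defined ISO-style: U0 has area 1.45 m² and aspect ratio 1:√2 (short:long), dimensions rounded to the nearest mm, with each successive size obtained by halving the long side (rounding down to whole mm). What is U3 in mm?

Let U0's short side be w mm. w · w√2 = 1.45 m² = 1,450,000 mm², so w ≈ 1012.6 mm and w√2 ≈ 1432.0 mm → U0 = 1013 × 1432 mm.
U1: ⌊1432/2⌋ × 1013 = 716 × 1013 mm
U2: ⌊1013/2⌋ × 716 = 506 × 716 mm
U3: ⌊716/2⌋ × 506 = 358 × 506 mm

358 × 506 mm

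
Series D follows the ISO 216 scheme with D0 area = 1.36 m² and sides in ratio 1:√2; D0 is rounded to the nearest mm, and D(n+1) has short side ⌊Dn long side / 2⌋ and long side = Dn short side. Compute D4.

Let D0's short side be w mm. w · w√2 = 1.36 m² = 1,360,000 mm², so w ≈ 980.6 mm and w√2 ≈ 1386.8 mm → D0 = 981 × 1387 mm.
D1: ⌊1387/2⌋ × 981 = 693 × 981 mm
D2: ⌊981/2⌋ × 693 = 490 × 693 mm
D3: ⌊693/2⌋ × 490 = 346 × 490 mm
D4: ⌊490/2⌋ × 346 = 245 × 346 mm

245 × 346 mm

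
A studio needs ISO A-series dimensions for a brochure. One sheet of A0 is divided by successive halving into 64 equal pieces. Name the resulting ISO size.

64 = 2^6, so 6 halving steps.
A0 → A1 → … → A6 after 6 steps.

A6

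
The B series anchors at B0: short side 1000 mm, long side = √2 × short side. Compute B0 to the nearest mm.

Short side = 1000 mm; long side = 1000√2 ≈ 1414.2 mm.

1000 × 1414 mm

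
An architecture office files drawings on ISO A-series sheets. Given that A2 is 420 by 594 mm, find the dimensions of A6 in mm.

105 × 148 mm

A3: ⌊594/2⌋ × 420 = 297 × 420 mm
A4: ⌊420/2⌋ × 297 = 210 × 297 mm
A5: ⌊297/2⌋ × 210 = 148 × 210 mm
A6: ⌊210/2⌋ × 148 = 105 × 148 mm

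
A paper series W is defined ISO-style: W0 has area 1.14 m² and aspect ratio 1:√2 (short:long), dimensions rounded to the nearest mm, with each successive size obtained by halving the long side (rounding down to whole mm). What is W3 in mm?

Let W0's short side be w mm. w · w√2 = 1.14 m² = 1,140,000 mm², so w ≈ 897.8 mm and w√2 ≈ 1269.7 mm → W0 = 898 × 1270 mm.
W1: ⌊1270/2⌋ × 898 = 635 × 898 mm
W2: ⌊898/2⌋ × 635 = 449 × 635 mm
W3: ⌊635/2⌋ × 449 = 317 × 449 mm

317 × 449 mm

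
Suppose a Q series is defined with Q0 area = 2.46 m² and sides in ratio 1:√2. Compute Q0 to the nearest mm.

1319 × 1865 mm

Let the short side be w mm. Then w · w√2 = 2.46 m² = 2,460,000 mm².
w² = 2,460,000/√2, so w ≈ 1318.9 mm; long side = w√2 ≈ 1865.2 mm.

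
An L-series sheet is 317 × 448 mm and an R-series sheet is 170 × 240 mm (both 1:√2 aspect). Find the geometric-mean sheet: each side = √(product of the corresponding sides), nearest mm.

232 × 328 mm

Short side: √(317 · 170) = √53890 ≈ 232.1 → 232 mm
Long side: √(448 · 240) = √107520 ≈ 327.9 → 328 mm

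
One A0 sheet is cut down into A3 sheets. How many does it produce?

8

Each ISO step halves the sheet: 1 × A0 → 2 × A1 → 4 × A2 → 8 × A3
From A0 to A3 is 3 halving steps: 2^3 = 8.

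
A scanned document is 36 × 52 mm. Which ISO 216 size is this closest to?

A9 (37 × 52 mm)

Aspect ratio 52/36 ≈ 1.444 (ISO target is √2 ≈ 1.414).
In the A-series (A0 area = 1 m²): A9 = 37 × 52 mm.
Off by 1 mm total — nearest standard size.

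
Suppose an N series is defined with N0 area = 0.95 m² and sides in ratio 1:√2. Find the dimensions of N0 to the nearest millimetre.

820 × 1159 mm

Let the short side be w mm. Then w · w√2 = 0.95 m² = 950,000 mm².
w² = 950,000/√2, so w ≈ 819.6 mm; long side = w√2 ≈ 1159.1 mm.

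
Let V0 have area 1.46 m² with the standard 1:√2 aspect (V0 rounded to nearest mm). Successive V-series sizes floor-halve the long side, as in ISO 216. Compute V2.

508 × 718 mm

Let V0's short side be w mm. w · w√2 = 1.46 m² = 1,460,000 mm², so w ≈ 1016.1 mm and w√2 ≈ 1436.9 mm → V0 = 1016 × 1437 mm.
V1: ⌊1437/2⌋ × 1016 = 718 × 1016 mm
V2: ⌊1016/2⌋ × 718 = 508 × 718 mm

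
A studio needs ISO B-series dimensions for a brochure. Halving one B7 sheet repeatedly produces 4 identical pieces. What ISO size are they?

B9

4 = 2^2, so 2 halving steps.
B7 → B8 → … → B9 after 2 steps.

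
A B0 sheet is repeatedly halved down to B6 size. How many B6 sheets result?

64

Each ISO step halves the sheet: 1 × B0 → 2 × B1 → 4 × B2 → 8 × B3 → …
From B0 to B6 is 6 halving steps: 2^6 = 64.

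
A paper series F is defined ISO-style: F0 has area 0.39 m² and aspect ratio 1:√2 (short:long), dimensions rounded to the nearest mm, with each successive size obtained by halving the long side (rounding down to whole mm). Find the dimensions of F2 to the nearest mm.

262 × 371 mm

Let F0's short side be w mm. w · w√2 = 0.39 m² = 390,000 mm², so w ≈ 525.1 mm and w√2 ≈ 742.7 mm → F0 = 525 × 743 mm.
F1: ⌊743/2⌋ × 525 = 371 × 525 mm
F2: ⌊525/2⌋ × 371 = 262 × 371 mm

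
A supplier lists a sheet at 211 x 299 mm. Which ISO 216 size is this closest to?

Aspect ratio 299/211 ≈ 1.417 — close to the ISO √2 ≈ 1.414.
In the A-series (A0 area = 1 m²): A4 = 210 × 297 mm.
Off by 3 mm total — nearest standard size.

A4 (210 × 297 mm)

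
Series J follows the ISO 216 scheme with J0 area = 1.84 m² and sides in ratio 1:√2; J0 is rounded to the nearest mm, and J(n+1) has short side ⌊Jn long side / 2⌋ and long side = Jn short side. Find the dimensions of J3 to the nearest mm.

403 × 570 mm

Let J0's short side be w mm. w · w√2 = 1.84 m² = 1,840,000 mm², so w ≈ 1140.6 mm and w√2 ≈ 1613.1 mm → J0 = 1141 × 1613 mm.
J1: ⌊1613/2⌋ × 1141 = 806 × 1141 mm
J2: ⌊1141/2⌋ × 806 = 570 × 806 mm
J3: ⌊806/2⌋ × 570 = 403 × 570 mm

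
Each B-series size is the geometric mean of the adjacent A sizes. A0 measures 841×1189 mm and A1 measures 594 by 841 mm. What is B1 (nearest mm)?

Short side: √(841 · 594) = √499554 ≈ 706.8 → 707 mm
Long side: √(1189 · 841) = √999949 ≈ 1000.0 → 1000 mm

707 × 1000 mm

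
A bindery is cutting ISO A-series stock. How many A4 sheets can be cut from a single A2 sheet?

4

A2 = 420 × 594 mm; A4 = 210 × 297 mm.
Each halving step doubles the count; 2 steps from A2 to A4.
2^2 = 4.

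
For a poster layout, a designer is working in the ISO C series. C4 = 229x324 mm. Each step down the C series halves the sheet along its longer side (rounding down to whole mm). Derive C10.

28 × 40 mm

C5: ⌊324/2⌋ × 229 = 162 × 229 mm
C6: ⌊229/2⌋ × 162 = 114 × 162 mm
C7: ⌊162/2⌋ × 114 = 81 × 114 mm
C8: ⌊114/2⌋ × 81 = 57 × 81 mm
C9: ⌊81/2⌋ × 57 = 40 × 57 mm
C10: ⌊57/2⌋ × 40 = 28 × 40 mm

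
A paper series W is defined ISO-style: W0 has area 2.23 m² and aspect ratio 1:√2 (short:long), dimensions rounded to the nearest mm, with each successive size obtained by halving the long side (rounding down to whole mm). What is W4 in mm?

Let W0's short side be w mm. w · w√2 = 2.23 m² = 2,230,000 mm², so w ≈ 1255.7 mm and w√2 ≈ 1775.9 mm → W0 = 1256 × 1776 mm.
W1: ⌊1776/2⌋ × 1256 = 888 × 1256 mm
W2: ⌊1256/2⌋ × 888 = 628 × 888 mm
W3: ⌊888/2⌋ × 628 = 444 × 628 mm
W4: ⌊628/2⌋ × 444 = 314 × 444 mm

314 × 444 mm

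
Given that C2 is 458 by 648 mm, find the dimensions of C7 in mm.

81 × 114 mm

C3: ⌊648/2⌋ × 458 = 324 × 458 mm
C4: ⌊458/2⌋ × 324 = 229 × 324 mm
C5: ⌊324/2⌋ × 229 = 162 × 229 mm
C6: ⌊229/2⌋ × 162 = 114 × 162 mm
C7: ⌊162/2⌋ × 114 = 81 × 114 mm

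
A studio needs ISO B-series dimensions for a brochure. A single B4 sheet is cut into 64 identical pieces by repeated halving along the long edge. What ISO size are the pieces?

64 = 2^6, so 6 halving steps.
B4 → B5 → … → B10 after 6 steps.

B10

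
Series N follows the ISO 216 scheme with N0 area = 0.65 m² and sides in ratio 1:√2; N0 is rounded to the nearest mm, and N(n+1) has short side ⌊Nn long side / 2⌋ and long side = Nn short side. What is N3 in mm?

Let N0's short side be w mm. w · w√2 = 0.65 m² = 650,000 mm², so w ≈ 678.0 mm and w√2 ≈ 958.8 mm → N0 = 678 × 959 mm.
N1: ⌊959/2⌋ × 678 = 479 × 678 mm
N2: ⌊678/2⌋ × 479 = 339 × 479 mm
N3: ⌊479/2⌋ × 339 = 239 × 339 mm

239 × 339 mm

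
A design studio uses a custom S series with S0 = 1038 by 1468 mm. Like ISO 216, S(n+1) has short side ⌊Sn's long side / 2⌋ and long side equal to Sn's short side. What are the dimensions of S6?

129 × 183 mm

S1: ⌊1468/2⌋ × 1038 = 734 × 1038 mm
S2: ⌊1038/2⌋ × 734 = 519 × 734 mm
S3: ⌊734/2⌋ × 519 = 367 × 519 mm
S4: ⌊519/2⌋ × 367 = 259 × 367 mm
S5: ⌊367/2⌋ × 259 = 183 × 259 mm
S6: ⌊259/2⌋ × 183 = 129 × 183 mm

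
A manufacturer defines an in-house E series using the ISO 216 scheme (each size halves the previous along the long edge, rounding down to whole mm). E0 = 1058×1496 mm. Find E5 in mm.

187 × 264 mm

E1: ⌊1496/2⌋ × 1058 = 748 × 1058 mm
E2: ⌊1058/2⌋ × 748 = 529 × 748 mm
E3: ⌊748/2⌋ × 529 = 374 × 529 mm
E4: ⌊529/2⌋ × 374 = 264 × 374 mm
E5: ⌊374/2⌋ × 264 = 187 × 264 mm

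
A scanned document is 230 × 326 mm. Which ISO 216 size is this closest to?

Aspect ratio 326/230 ≈ 1.417 — close to the ISO √2 ≈ 1.414.
In the C-series (envelope sizes, between A and B): C4 = 229 × 324 mm.
Off by 3 mm total — nearest standard size.

C4 (229 × 324 mm)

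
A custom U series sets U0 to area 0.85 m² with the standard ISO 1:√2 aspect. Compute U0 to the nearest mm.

775 × 1096 mm

Let the short side be w mm. Then w · w√2 = 0.85 m² = 850,000 mm².
w² = 850,000/√2, so w ≈ 775.3 mm; long side = w√2 ≈ 1096.4 mm.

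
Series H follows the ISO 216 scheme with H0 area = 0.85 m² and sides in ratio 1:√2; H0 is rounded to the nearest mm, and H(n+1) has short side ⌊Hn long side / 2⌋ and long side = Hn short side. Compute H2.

387 × 548 mm

Let H0's short side be w mm. w · w√2 = 0.85 m² = 850,000 mm², so w ≈ 775.3 mm and w√2 ≈ 1096.4 mm → H0 = 775 × 1096 mm.
H1: ⌊1096/2⌋ × 775 = 548 × 775 mm
H2: ⌊775/2⌋ × 548 = 387 × 548 mm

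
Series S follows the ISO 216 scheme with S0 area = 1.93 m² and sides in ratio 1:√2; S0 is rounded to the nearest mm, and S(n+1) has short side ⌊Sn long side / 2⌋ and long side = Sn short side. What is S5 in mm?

206 × 292 mm

Let S0's short side be w mm. w · w√2 = 1.93 m² = 1,930,000 mm², so w ≈ 1168.2 mm and w√2 ≈ 1652.1 mm → S0 = 1168 × 1652 mm.
S1: ⌊1652/2⌋ × 1168 = 826 × 1168 mm
S2: ⌊1168/2⌋ × 826 = 584 × 826 mm
S3: ⌊826/2⌋ × 584 = 413 × 584 mm
S4: ⌊584/2⌋ × 413 = 292 × 413 mm
S5: ⌊413/2⌋ × 292 = 206 × 292 mm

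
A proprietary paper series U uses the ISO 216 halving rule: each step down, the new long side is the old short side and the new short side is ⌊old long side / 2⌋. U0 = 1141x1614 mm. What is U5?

U1: ⌊1614/2⌋ × 1141 = 807 × 1141 mm
U2: ⌊1141/2⌋ × 807 = 570 × 807 mm
U3: ⌊807/2⌋ × 570 = 403 × 570 mm
U4: ⌊570/2⌋ × 403 = 285 × 403 mm
U5: ⌊403/2⌋ × 285 = 201 × 285 mm

201 × 285 mm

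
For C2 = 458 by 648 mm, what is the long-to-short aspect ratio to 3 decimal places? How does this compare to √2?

648 / 458 = 1.415
Matches √2 ≈ 1.414 — the ISO 216 defining ratio.

1.415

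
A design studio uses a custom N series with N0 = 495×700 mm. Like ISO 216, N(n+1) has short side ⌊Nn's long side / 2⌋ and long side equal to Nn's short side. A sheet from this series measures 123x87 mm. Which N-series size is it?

N0: 495 × 700 mm
N1: 350 × 495 mm
N2: 247 × 350 mm
N3: 175 × 247 mm
N4: 123 × 175 mm
N5: 87 × 123 mm
N6: 61 × 87 mm
→ matches N5.

N5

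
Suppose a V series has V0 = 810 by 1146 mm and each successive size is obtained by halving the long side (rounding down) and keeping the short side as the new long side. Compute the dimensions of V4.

V1 = 573 × 810 mm (from V0 by 1 halving).
V2: ⌊810/2⌋ × 573 = 405 × 573 mm
V3: ⌊573/2⌋ × 405 = 286 × 405 mm
V4: ⌊405/2⌋ × 286 = 202 × 286 mm

202 × 286 mm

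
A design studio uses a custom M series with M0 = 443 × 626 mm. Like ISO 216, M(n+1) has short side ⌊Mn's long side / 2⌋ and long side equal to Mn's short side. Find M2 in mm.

M1: ⌊626/2⌋ × 443 = 313 × 443 mm
M2: ⌊443/2⌋ × 313 = 221 × 313 mm

221 × 313 mm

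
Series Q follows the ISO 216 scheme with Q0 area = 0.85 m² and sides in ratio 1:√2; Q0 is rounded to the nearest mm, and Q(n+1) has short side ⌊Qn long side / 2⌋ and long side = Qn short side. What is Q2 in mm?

387 × 548 mm

Let Q0's short side be w mm. w · w√2 = 0.85 m² = 850,000 mm², so w ≈ 775.3 mm and w√2 ≈ 1096.4 mm → Q0 = 775 × 1096 mm.
Q1: ⌊1096/2⌋ × 775 = 548 × 775 mm
Q2: ⌊775/2⌋ × 548 = 387 × 548 mm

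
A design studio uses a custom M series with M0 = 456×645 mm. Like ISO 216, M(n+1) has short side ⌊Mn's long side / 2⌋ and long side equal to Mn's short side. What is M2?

M1: ⌊645/2⌋ × 456 = 322 × 456 mm
M2: ⌊456/2⌋ × 322 = 228 × 322 mm

228 × 322 mm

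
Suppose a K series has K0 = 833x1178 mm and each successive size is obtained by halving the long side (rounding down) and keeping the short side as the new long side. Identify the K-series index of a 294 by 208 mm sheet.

K0: 833 × 1178 mm
K1: 589 × 833 mm
K2: 416 × 589 mm
K3: 294 × 416 mm
K4: 208 × 294 mm
K5: 147 × 208 mm
→ matches K4.

K4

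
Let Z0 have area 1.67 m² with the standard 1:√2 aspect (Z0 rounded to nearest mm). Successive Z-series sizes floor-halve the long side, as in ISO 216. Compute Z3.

Let Z0's short side be w mm. w · w√2 = 1.67 m² = 1,670,000 mm², so w ≈ 1086.7 mm and w√2 ≈ 1536.8 mm → Z0 = 1087 × 1537 mm.
Z1: ⌊1537/2⌋ × 1087 = 768 × 1087 mm
Z2: ⌊1087/2⌋ × 768 = 543 × 768 mm
Z3: ⌊768/2⌋ × 543 = 384 × 543 mm

384 × 543 mm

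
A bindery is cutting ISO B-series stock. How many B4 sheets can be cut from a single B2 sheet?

Each ISO step halves the sheet: 1 × B2 → 2 × B3 → 4 × B4
From B2 to B4 is 2 halving steps: 2^2 = 4.

4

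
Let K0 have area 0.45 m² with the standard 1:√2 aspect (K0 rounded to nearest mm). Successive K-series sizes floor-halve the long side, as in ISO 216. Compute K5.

Let K0's short side be w mm. w · w√2 = 0.45 m² = 450,000 mm², so w ≈ 564.1 mm and w√2 ≈ 797.7 mm → K0 = 564 × 798 mm.
K1: ⌊798/2⌋ × 564 = 399 × 564 mm
K2: ⌊564/2⌋ × 399 = 282 × 399 mm
K3: ⌊399/2⌋ × 282 = 199 × 282 mm
K4: ⌊282/2⌋ × 199 = 141 × 199 mm
K5: ⌊199/2⌋ × 141 = 99 × 141 mm

99 × 141 mm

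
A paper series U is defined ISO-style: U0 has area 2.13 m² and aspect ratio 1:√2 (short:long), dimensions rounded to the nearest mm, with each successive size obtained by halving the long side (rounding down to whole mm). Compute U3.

Let U0's short side be w mm. w · w√2 = 2.13 m² = 2,130,000 mm², so w ≈ 1227.2 mm and w√2 ≈ 1735.6 mm → U0 = 1227 × 1736 mm.
U1: ⌊1736/2⌋ × 1227 = 868 × 1227 mm
U2: ⌊1227/2⌋ × 868 = 613 × 868 mm
U3: ⌊868/2⌋ × 613 = 434 × 613 mm

434 × 613 mm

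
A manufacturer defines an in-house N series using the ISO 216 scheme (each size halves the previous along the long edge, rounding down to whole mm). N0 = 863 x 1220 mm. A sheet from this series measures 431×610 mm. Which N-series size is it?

N2

N0: 863 × 1220 mm
N1: 610 × 863 mm
N2: 431 × 610 mm
N3: 305 × 431 mm
→ matches N2.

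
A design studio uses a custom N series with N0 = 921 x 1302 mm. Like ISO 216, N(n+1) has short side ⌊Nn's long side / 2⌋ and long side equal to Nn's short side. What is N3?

N1: ⌊1302/2⌋ × 921 = 651 × 921 mm
N2: ⌊921/2⌋ × 651 = 460 × 651 mm
N3: ⌊651/2⌋ × 460 = 325 × 460 mm

325 × 460 mm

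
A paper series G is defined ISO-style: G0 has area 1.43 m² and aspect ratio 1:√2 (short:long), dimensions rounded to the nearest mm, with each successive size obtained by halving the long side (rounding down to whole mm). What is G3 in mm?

Let G0's short side be w mm. w · w√2 = 1.43 m² = 1,430,000 mm², so w ≈ 1005.6 mm and w√2 ≈ 1422.1 mm → G0 = 1006 × 1422 mm.
G1: ⌊1422/2⌋ × 1006 = 711 × 1006 mm
G2: ⌊1006/2⌋ × 711 = 503 × 711 mm
G3: ⌊711/2⌋ × 503 = 355 × 503 mm

355 × 503 mm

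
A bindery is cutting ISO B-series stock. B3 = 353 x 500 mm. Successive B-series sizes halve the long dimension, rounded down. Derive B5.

176 × 250 mm

B4: ⌊500/2⌋ × 353 = 250 × 353 mm
B5: ⌊353/2⌋ × 250 = 176 × 250 mm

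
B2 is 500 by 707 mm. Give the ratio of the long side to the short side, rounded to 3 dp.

1.414

707 / 500 = 1.414
Matches √2 ≈ 1.414 — the ISO 216 defining ratio.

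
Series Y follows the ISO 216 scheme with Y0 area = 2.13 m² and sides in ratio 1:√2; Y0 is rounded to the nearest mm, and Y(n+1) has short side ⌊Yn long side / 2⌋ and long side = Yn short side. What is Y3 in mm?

434 × 613 mm

Let Y0's short side be w mm. w · w√2 = 2.13 m² = 2,130,000 mm², so w ≈ 1227.2 mm and w√2 ≈ 1735.6 mm → Y0 = 1227 × 1736 mm.
Y1: ⌊1736/2⌋ × 1227 = 868 × 1227 mm
Y2: ⌊1227/2⌋ × 868 = 613 × 868 mm
Y3: ⌊868/2⌋ × 613 = 434 × 613 mm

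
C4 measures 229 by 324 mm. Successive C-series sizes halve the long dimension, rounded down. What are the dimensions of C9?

40 × 57 mm

C5: ⌊324/2⌋ × 229 = 162 × 229 mm
C6: ⌊229/2⌋ × 162 = 114 × 162 mm
C7: ⌊162/2⌋ × 114 = 81 × 114 mm
C8: ⌊114/2⌋ × 81 = 57 × 81 mm
C9: ⌊81/2⌋ × 57 = 40 × 57 mm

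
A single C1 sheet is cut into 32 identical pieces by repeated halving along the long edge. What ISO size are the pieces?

C6

32 = 2^5, so 5 halving steps.
C1 → C2 → … → C6 after 5 steps.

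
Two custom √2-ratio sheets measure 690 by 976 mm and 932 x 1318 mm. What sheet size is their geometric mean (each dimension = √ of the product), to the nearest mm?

Short side: √(690 · 932) = √643080 ≈ 801.9 → 802 mm
Long side: √(976 · 1318) = √1286368 ≈ 1134.2 → 1134 mm

802 × 1134 mm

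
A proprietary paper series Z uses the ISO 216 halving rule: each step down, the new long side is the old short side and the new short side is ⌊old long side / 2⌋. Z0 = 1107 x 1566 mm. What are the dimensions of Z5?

195 × 276 mm

Z1: ⌊1566/2⌋ × 1107 = 783 × 1107 mm
Z2: ⌊1107/2⌋ × 783 = 553 × 783 mm
Z3: ⌊783/2⌋ × 553 = 391 × 553 mm
Z4: ⌊553/2⌋ × 391 = 276 × 391 mm
Z5: ⌊391/2⌋ × 276 = 195 × 276 mm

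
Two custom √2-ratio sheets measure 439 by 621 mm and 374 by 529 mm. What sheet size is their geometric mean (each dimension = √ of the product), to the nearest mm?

Short side: √(439 · 374) = √164186 ≈ 405.2 → 405 mm
Long side: √(621 · 529) = √328509 ≈ 573.2 → 573 mm

405 × 573 mm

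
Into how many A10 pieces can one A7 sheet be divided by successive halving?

Each ISO step halves the sheet: 1 × A7 → 2 × A8 → 4 × A9 → 8 × A10
From A7 to A10 is 3 halving steps: 2^3 = 8.

8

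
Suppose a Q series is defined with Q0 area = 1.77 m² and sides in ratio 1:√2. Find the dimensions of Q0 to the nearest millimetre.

Let the short side be w mm. Then w · w√2 = 1.77 m² = 1,770,000 mm².
w² = 1,770,000/√2, so w ≈ 1118.7 mm; long side = w√2 ≈ 1582.1 mm.

1119 × 1582 mm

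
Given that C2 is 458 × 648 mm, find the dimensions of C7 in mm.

81 × 114 mm

C3: ⌊648/2⌋ × 458 = 324 × 458 mm
C4: ⌊458/2⌋ × 324 = 229 × 324 mm
C5: ⌊324/2⌋ × 229 = 162 × 229 mm
C6: ⌊229/2⌋ × 162 = 114 × 162 mm
C7: ⌊162/2⌋ × 114 = 81 × 114 mm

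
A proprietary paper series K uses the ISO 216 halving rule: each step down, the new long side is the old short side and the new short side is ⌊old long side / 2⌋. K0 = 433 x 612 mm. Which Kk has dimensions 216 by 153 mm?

K3

K0: 433 × 612 mm
K1: 306 × 433 mm
K2: 216 × 306 mm
K3: 153 × 216 mm
K4: 108 × 153 mm
→ matches K3.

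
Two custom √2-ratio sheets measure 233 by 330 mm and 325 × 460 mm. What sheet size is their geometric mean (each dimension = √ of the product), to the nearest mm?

275 × 390 mm

Short side: √(233 · 325) = √75725 ≈ 275.2 → 275 mm
Long side: √(330 · 460) = √151800 ≈ 389.6 → 390 mm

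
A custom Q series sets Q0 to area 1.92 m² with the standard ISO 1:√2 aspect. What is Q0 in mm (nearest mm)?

1165 × 1648 mm

Let the short side be w mm. Then w · w√2 = 1.92 m² = 1,920,000 mm².
w² = 1,920,000/√2, so w ≈ 1165.2 mm; long side = w√2 ≈ 1647.8 mm.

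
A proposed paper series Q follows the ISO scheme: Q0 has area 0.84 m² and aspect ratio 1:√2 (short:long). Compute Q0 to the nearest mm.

771 × 1090 mm

Let the short side be w mm. Then w · w√2 = 0.84 m² = 840,000 mm².
w² = 840,000/√2, so w ≈ 770.7 mm; long side = w√2 ≈ 1089.9 mm.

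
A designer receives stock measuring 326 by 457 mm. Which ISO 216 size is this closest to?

Aspect ratio 457/326 ≈ 1.402 — close to the ISO √2 ≈ 1.414.
In the C-series (envelope sizes, between A and B): C3 = 324 × 458 mm.
Off by 3 mm total — nearest standard size.

C3 (324 × 458 mm)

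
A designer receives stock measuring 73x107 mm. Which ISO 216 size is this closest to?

A7 (74 × 105 mm)

Aspect ratio 107/73 ≈ 1.466 (ISO target is √2 ≈ 1.414).
In the A-series (A0 area = 1 m²): A7 = 74 × 105 mm.
Off by 3 mm total — nearest standard size.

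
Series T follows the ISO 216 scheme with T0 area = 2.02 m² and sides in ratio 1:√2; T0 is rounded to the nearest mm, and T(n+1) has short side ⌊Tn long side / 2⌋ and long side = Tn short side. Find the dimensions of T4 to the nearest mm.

Let T0's short side be w mm. w · w√2 = 2.02 m² = 2,020,000 mm², so w ≈ 1195.1 mm and w√2 ≈ 1690.2 mm → T0 = 1195 × 1690 mm.
T1: ⌊1690/2⌋ × 1195 = 845 × 1195 mm
T2: ⌊1195/2⌋ × 845 = 597 × 845 mm
T3: ⌊845/2⌋ × 597 = 422 × 597 mm
T4: ⌊597/2⌋ × 422 = 298 × 422 mm

298 × 422 mm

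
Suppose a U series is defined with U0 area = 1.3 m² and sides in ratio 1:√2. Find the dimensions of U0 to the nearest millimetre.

Let the short side be w mm. Then w · w√2 = 1.3 m² = 1,300,000 mm².
w² = 1,300,000/√2, so w ≈ 958.8 mm; long side = w√2 ≈ 1355.9 mm.

959 × 1356 mm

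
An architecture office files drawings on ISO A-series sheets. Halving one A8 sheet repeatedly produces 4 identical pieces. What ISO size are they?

A10

4 = 2^2, so 2 halving steps.
A8 → A9 → … → A10 after 2 steps.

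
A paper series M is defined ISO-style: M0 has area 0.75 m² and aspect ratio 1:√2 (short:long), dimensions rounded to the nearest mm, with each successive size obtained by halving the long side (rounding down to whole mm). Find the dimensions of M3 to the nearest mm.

257 × 364 mm

Let M0's short side be w mm. w · w√2 = 0.75 m² = 750,000 mm², so w ≈ 728.2 mm and w√2 ≈ 1029.9 mm → M0 = 728 × 1030 mm.
M1: ⌊1030/2⌋ × 728 = 515 × 728 mm
M2: ⌊728/2⌋ × 515 = 364 × 515 mm
M3: ⌊515/2⌋ × 364 = 257 × 364 mm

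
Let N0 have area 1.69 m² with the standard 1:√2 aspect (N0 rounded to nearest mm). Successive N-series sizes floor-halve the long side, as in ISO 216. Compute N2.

546 × 773 mm

Let N0's short side be w mm. w · w√2 = 1.69 m² = 1,690,000 mm², so w ≈ 1093.2 mm and w√2 ≈ 1546.0 mm → N0 = 1093 × 1546 mm.
N1: ⌊1546/2⌋ × 1093 = 773 × 1093 mm
N2: ⌊1093/2⌋ × 773 = 546 × 773 mm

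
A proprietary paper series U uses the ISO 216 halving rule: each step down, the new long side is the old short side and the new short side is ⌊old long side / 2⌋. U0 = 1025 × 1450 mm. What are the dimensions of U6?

U1: ⌊1450/2⌋ × 1025 = 725 × 1025 mm
U2: ⌊1025/2⌋ × 725 = 512 × 725 mm
U3: ⌊725/2⌋ × 512 = 362 × 512 mm
U4: ⌊512/2⌋ × 362 = 256 × 362 mm
U5: ⌊362/2⌋ × 256 = 181 × 256 mm
U6: ⌊256/2⌋ × 181 = 128 × 181 mm

128 × 181 mm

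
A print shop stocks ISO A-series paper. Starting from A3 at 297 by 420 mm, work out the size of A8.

52 × 74 mm

A4: ⌊420/2⌋ × 297 = 210 × 297 mm
A5: ⌊297/2⌋ × 210 = 148 × 210 mm
A6: ⌊210/2⌋ × 148 = 105 × 148 mm
A7: ⌊148/2⌋ × 105 = 74 × 105 mm
A8: ⌊105/2⌋ × 74 = 52 × 74 mm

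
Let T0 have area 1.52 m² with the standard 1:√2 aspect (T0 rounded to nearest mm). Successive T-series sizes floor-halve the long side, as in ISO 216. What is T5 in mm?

Let T0's short side be w mm. w · w√2 = 1.52 m² = 1,520,000 mm², so w ≈ 1036.7 mm and w√2 ≈ 1466.2 mm → T0 = 1037 × 1466 mm.
T1: ⌊1466/2⌋ × 1037 = 733 × 1037 mm
T2: ⌊1037/2⌋ × 733 = 518 × 733 mm
T3: ⌊733/2⌋ × 518 = 366 × 518 mm
T4: ⌊518/2⌋ × 366 = 259 × 366 mm
T5: ⌊366/2⌋ × 259 = 183 × 259 mm

183 × 259 mm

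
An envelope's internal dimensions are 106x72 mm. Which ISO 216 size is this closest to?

A7 (74 × 105 mm)

Aspect ratio 106/72 ≈ 1.472 (ISO target is √2 ≈ 1.414).
In the A-series (A0 area = 1 m²): A7 = 74 × 105 mm.
Off by 3 mm total — nearest standard size.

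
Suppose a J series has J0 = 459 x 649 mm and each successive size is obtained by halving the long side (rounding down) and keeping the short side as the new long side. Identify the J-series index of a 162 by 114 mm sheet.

J0: 459 × 649 mm
J1: 324 × 459 mm
J2: 229 × 324 mm
J3: 162 × 229 mm
J4: 114 × 162 mm
J5: 81 × 114 mm
→ matches J4.

J4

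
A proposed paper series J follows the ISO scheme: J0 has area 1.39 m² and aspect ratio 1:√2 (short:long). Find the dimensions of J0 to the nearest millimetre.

Let the short side be w mm. Then w · w√2 = 1.39 m² = 1,390,000 mm².
w² = 1,390,000/√2, so w ≈ 991.4 mm; long side = w√2 ≈ 1402.1 mm.

991 × 1402 mm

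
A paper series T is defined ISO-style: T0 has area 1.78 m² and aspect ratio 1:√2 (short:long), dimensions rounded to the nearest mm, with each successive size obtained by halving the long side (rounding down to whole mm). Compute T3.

396 × 561 mm

Let T0's short side be w mm. w · w√2 = 1.78 m² = 1,780,000 mm², so w ≈ 1121.9 mm and w√2 ≈ 1586.6 mm → T0 = 1122 × 1587 mm.
T1: ⌊1587/2⌋ × 1122 = 793 × 1122 mm
T2: ⌊1122/2⌋ × 793 = 561 × 793 mm
T3: ⌊793/2⌋ × 561 = 396 × 561 mm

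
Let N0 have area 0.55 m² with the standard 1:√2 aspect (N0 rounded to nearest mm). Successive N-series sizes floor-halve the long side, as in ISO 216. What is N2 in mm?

312 × 441 mm

Let N0's short side be w mm. w · w√2 = 0.55 m² = 550,000 mm², so w ≈ 623.6 mm and w√2 ≈ 881.9 mm → N0 = 624 × 882 mm.
N1: ⌊882/2⌋ × 624 = 441 × 624 mm
N2: ⌊624/2⌋ × 441 = 312 × 441 mm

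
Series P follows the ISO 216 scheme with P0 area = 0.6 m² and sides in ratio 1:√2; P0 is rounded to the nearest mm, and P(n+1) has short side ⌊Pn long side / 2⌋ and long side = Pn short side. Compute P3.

230 × 325 mm

Let P0's short side be w mm. w · w√2 = 0.6 m² = 600,000 mm², so w ≈ 651.4 mm and w√2 ≈ 921.2 mm → P0 = 651 × 921 mm.
P1: ⌊921/2⌋ × 651 = 460 × 651 mm
P2: ⌊651/2⌋ × 460 = 325 × 460 mm
P3: ⌊460/2⌋ × 325 = 230 × 325 mm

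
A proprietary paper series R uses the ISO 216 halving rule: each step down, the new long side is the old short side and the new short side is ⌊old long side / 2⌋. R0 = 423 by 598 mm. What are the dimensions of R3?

R1: ⌊598/2⌋ × 423 = 299 × 423 mm
R2: ⌊423/2⌋ × 299 = 211 × 299 mm
R3: ⌊299/2⌋ × 211 = 149 × 211 mm

149 × 211 mm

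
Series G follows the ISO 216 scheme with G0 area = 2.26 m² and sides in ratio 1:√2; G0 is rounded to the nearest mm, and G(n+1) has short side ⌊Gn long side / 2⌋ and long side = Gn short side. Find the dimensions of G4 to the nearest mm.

316 × 447 mm

Let G0's short side be w mm. w · w√2 = 2.26 m² = 2,260,000 mm², so w ≈ 1264.1 mm and w√2 ≈ 1787.8 mm → G0 = 1264 × 1788 mm.
G1: ⌊1788/2⌋ × 1264 = 894 × 1264 mm
G2: ⌊1264/2⌋ × 894 = 632 × 894 mm
G3: ⌊894/2⌋ × 632 = 447 × 632 mm
G4: ⌊632/2⌋ × 447 = 316 × 447 mm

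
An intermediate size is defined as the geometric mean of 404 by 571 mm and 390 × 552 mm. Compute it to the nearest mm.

Short side: √(404 · 390) = √157560 ≈ 396.9 → 397 mm
Long side: √(571 · 552) = √315192 ≈ 561.4 → 561 mm

397 × 561 mm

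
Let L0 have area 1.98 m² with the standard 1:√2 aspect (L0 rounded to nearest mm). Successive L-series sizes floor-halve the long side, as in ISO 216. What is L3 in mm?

418 × 591 mm

Let L0's short side be w mm. w · w√2 = 1.98 m² = 1,980,000 mm², so w ≈ 1183.2 mm and w√2 ≈ 1673.4 mm → L0 = 1183 × 1673 mm.
L1: ⌊1673/2⌋ × 1183 = 836 × 1183 mm
L2: ⌊1183/2⌋ × 836 = 591 × 836 mm
L3: ⌊836/2⌋ × 591 = 418 × 591 mm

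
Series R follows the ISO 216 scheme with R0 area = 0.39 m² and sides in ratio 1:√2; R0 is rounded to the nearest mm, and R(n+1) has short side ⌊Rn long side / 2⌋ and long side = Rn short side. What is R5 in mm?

Let R0's short side be w mm. w · w√2 = 0.39 m² = 390,000 mm², so w ≈ 525.1 mm and w√2 ≈ 742.7 mm → R0 = 525 × 743 mm.
R1: ⌊743/2⌋ × 525 = 371 × 525 mm
R2: ⌊525/2⌋ × 371 = 262 × 371 mm
R3: ⌊371/2⌋ × 262 = 185 × 262 mm
R4: ⌊262/2⌋ × 185 = 131 × 185 mm
R5: ⌊185/2⌋ × 131 = 92 × 131 mm

92 × 131 mm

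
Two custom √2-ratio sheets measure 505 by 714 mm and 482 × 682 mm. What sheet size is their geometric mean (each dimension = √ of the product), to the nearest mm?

Short side: √(505 · 482) = √243410 ≈ 493.4 → 493 mm
Long side: √(714 · 682) = √486948 ≈ 697.8 → 698 mm

493 × 698 mm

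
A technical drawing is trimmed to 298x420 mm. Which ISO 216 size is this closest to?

Aspect ratio 420/298 ≈ 1.409 — close to the ISO √2 ≈ 1.414.
In the A-series (A0 area = 1 m²): A3 = 297 × 420 mm.
Off by 1 mm total — nearest standard size.

A3 (297 × 420 mm)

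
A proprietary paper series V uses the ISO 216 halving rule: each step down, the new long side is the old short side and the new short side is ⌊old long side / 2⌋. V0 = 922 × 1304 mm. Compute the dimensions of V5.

163 × 230 mm

V1: ⌊1304/2⌋ × 922 = 652 × 922 mm
V2: ⌊922/2⌋ × 652 = 461 × 652 mm
V3: ⌊652/2⌋ × 461 = 326 × 461 mm
V4: ⌊461/2⌋ × 326 = 230 × 326 mm
V5: ⌊326/2⌋ × 230 = 163 × 230 mm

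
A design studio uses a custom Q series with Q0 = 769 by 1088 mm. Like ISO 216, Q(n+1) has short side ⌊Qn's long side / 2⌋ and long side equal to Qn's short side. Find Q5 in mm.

136 × 192 mm

Q1 = 544 × 769 mm (from Q0 by 1 halving).
Q2: ⌊769/2⌋ × 544 = 384 × 544 mm
Q3: ⌊544/2⌋ × 384 = 272 × 384 mm
Q4: ⌊384/2⌋ × 272 = 192 × 272 mm
Q5: ⌊272/2⌋ × 192 = 136 × 192 mm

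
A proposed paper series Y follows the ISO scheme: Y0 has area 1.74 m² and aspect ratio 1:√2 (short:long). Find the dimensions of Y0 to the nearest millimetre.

1109 × 1569 mm

Let the short side be w mm. Then w · w√2 = 1.74 m² = 1,740,000 mm².
w² = 1,740,000/√2, so w ≈ 1109.2 mm; long side = w√2 ≈ 1568.7 mm.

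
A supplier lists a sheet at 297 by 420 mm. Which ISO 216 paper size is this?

Aspect ratio 420/297 ≈ 1.414 — close to the ISO √2 ≈ 1.414.
In the A-series (A0 area = 1 m²): A3 = 297 × 420 mm.

A3 (297 × 420 mm)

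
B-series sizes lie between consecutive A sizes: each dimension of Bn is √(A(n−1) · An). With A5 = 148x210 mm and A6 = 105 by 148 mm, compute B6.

125 × 176 mm

Short side: √(148 · 105) = √15540 ≈ 124.7 → 125 mm
Long side: √(210 · 148) = √31080 ≈ 176.3 → 176 mm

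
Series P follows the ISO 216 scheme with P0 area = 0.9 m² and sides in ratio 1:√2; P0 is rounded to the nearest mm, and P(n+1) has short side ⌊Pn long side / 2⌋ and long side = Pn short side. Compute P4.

Let P0's short side be w mm. w · w√2 = 0.9 m² = 900,000 mm², so w ≈ 797.7 mm and w√2 ≈ 1128.2 mm → P0 = 798 × 1128 mm.
P1: ⌊1128/2⌋ × 798 = 564 × 798 mm
P2: ⌊798/2⌋ × 564 = 399 × 564 mm
P3: ⌊564/2⌋ × 399 = 282 × 399 mm
P4: ⌊399/2⌋ × 282 = 199 × 282 mm

199 × 282 mm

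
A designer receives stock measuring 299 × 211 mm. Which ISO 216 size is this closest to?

A4 (210 × 297 mm)

Aspect ratio 299/211 ≈ 1.417 — close to the ISO √2 ≈ 1.414.
In the A-series (A0 area = 1 m²): A4 = 210 × 297 mm.
Off by 3 mm total — nearest standard size.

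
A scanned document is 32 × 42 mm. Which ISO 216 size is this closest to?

Aspect ratio 42/32 ≈ 1.312 (ISO target is √2 ≈ 1.414).
In the B-series (B0 = 1000 × 1414 mm): B10 = 31 × 44 mm.
Off by 3 mm total — nearest standard size.

B10 (31 × 44 mm)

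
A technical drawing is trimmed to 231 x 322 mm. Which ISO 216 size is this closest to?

Aspect ratio 322/231 ≈ 1.394 (ISO target is √2 ≈ 1.414).
In the C-series (envelope sizes, between A and B): C4 = 229 × 324 mm.
Off by 4 mm total — nearest standard size.

C4 (229 × 324 mm)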